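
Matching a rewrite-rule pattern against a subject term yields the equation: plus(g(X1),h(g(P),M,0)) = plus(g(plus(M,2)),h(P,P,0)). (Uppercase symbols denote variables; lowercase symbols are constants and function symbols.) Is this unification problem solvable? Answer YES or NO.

NO

Decompose plus/2: g(X1) = g(plus(M,2)),  h(g(P),M,0) = h(P,P,0).
Decompose g/1: X1 = plus(M,2).
Bind X1 := plus(M,2); no other remaining equation mentions X1.
Decompose h/3: g(P) = P,  M = P,  0 = 0.
Occurs check fails: P occurs in g(P); the equation P = g(P) has no finite solution.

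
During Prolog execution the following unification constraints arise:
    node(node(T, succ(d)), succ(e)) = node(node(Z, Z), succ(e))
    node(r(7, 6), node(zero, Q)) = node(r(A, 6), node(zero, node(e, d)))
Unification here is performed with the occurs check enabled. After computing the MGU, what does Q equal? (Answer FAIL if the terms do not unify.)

Decompose node/2: node(T, succ(d)) = node(Z, Z),  succ(e) = succ(e).
Decompose node/2: T = Z,  succ(d) = Z.
Bind T := Z; no other remaining equation mentions T.
Bind Z := succ(d); no other remaining equation mentions Z. Substituting into the earlier binding gives T := succ(d).
Delete trivial equation succ(e) = succ(e).
Decompose node/2: r(7, 6) = r(A, 6),  node(zero, Q) = node(zero, node(e, d)).
Decompose r/2: 7 = A,  6 = 6.
Bind A := 7; no other remaining equation mentions A.
Delete trivial equation 6 = 6.
Decompose node/2: zero = zero,  Q = node(e, d).
Delete trivial equation zero = zero.
Bind Q := node(e, d).
MGU = { T ↦ succ(d), Z ↦ succ(d), A ↦ 7, Q ↦ node(e, d) }, so Q ↦ node(e, d).

node(e, d)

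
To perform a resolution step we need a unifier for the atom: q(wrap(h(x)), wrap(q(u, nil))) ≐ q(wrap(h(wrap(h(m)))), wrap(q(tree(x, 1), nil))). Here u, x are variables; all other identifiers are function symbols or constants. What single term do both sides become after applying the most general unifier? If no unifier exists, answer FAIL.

Decompose q/2: wrap(h(x)) ≐ wrap(h(wrap(h(m)))),  wrap(q(u, nil)) ≐ wrap(q(tree(x, 1), nil)).
Decompose wrap/1: h(x) ≐ h(wrap(h(m))).
Decompose h/1: x ≐ wrap(h(m)).
Bind x := wrap(h(m)); substituting into the remaining equation gives: wrap(q(u, nil)) ≐ wrap(q(tree(wrap(h(m)), 1), nil)).
Decompose wrap/1: q(u, nil) ≐ q(tree(wrap(h(m)), 1), nil).
Decompose q/2: u ≐ tree(wrap(h(m)), 1),  nil ≐ nil.
Bind u := tree(wrap(h(m)), 1); no other remaining equation mentions u.
Delete trivial equation nil ≐ nil.
Applying the MGU to either side gives q(wrap(h(wrap(h(m)))), wrap(q(tree(wrap(h(m)), 1), nil))).

q(wrap(h(wrap(h(m)))), wrap(q(tree(wrap(h(m)), 1), nil)))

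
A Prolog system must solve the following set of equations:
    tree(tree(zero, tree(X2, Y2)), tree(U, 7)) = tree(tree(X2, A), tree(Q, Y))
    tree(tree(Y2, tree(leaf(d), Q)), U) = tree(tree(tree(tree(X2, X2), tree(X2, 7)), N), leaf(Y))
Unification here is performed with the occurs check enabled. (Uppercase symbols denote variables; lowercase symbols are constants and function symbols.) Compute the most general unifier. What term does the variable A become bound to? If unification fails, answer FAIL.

tree(zero, tree(tree(zero, zero), tree(zero, 7)))

Decompose tree/2: tree(zero, tree(X2, Y2)) = tree(X2, A),  tree(U, 7) = tree(Q, Y).
Decompose tree/2: zero = X2,  tree(X2, Y2) = A.
Bind X2 := zero; substituting into the 2 remaining equations that mention X2 gives: tree(zero, Y2) = A,  tree(tree(Y2, tree(leaf(d), Q)), U) = tree(tree(tree(tree(zero, zero), tree(zero, 7)), N), leaf(Y)).
Bind A := tree(zero, Y2); no other remaining equation mentions A.
Decompose tree/2: U = Q,  7 = Y.
Bind U := Q; substituting into the one remaining equation that mentions U gives: tree(tree(Y2, tree(leaf(d), Q)), Q) = tree(tree(tree(tree(zero, zero), tree(zero, 7)), N), leaf(Y)).
Bind Y := 7; substituting into the remaining equation gives: tree(tree(Y2, tree(leaf(d), Q)), Q) = tree(tree(tree(tree(zero, zero), tree(zero, 7)), N), leaf(7)).
Decompose tree/2: tree(Y2, tree(leaf(d), Q)) = tree(tree(tree(zero, zero), tree(zero, 7)), N),  Q = leaf(7).
Decompose tree/2: Y2 = tree(tree(zero, zero), tree(zero, 7)),  tree(leaf(d), Q) = N.
Bind Y2 := tree(tree(zero, zero), tree(zero, 7)); no other remaining equation mentions Y2. Substituting into the earlier binding gives A := tree(zero, tree(tree(zero, zero), tree(zero, 7))).
Bind N := tree(leaf(d), Q); no other remaining equation mentions N.
Bind Q := leaf(7). Substituting into the earlier bindings gives U := leaf(7), N := tree(leaf(d), leaf(7)).
MGU = { X2 -> zero, A -> tree(zero, tree(tree(zero, zero), tree(zero, 7))), U -> leaf(7), Y -> 7, Y2 -> tree(tree(zero, zero), tree(zero, 7)), N -> tree(leaf(d), leaf(7)), Q -> leaf(7) }, so A -> tree(zero, tree(tree(zero, zero), tree(zero, 7))).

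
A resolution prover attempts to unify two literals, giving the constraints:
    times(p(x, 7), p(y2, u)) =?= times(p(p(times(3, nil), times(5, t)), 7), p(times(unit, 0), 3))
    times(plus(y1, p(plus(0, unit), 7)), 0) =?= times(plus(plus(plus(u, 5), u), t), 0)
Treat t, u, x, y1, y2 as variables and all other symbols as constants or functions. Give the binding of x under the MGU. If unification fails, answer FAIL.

p(times(3, nil), times(5, p(plus(0, unit), 7)))

Decompose times/2: p(x, 7) =?= p(p(times(3, nil), times(5, t)), 7),  p(y2, u) =?= p(times(unit, 0), 3).
Decompose p/2: x =?= p(times(3, nil), times(5, t)),  7 =?= 7.
Bind x := p(times(3, nil), times(5, t)); no other remaining equation mentions x.
Delete trivial equation 7 =?= 7.
Decompose p/2: y2 =?= times(unit, 0),  u =?= 3.
Bind y2 := times(unit, 0); no other remaining equation mentions y2.
Bind u := 3; substituting into the remaining equation gives: times(plus(y1, p(plus(0, unit), 7)), 0) =?= times(plus(plus(plus(3, 5), 3), t), 0).
Decompose times/2: plus(y1, p(plus(0, unit), 7)) =?= plus(plus(plus(3, 5), 3), t),  0 =?= 0.
Decompose plus/2: y1 =?= plus(plus(3, 5), 3),  p(plus(0, unit), 7) =?= t.
Bind y1 := plus(plus(3, 5), 3); no other remaining equation mentions y1.
Bind t := p(plus(0, unit), 7); no other remaining equation mentions t. Substituting into the earlier binding gives x := p(times(3, nil), times(5, p(plus(0, unit), 7))).
Delete trivial equation 0 =?= 0.
MGU = { x ↦ p(times(3, nil), times(5, p(plus(0, unit), 7))), y2 ↦ times(unit, 0), u ↦ 3, y1 ↦ plus(plus(3, 5), 3), t ↦ p(plus(0, unit), 7) }, so x ↦ p(times(3, nil), times(5, p(plus(0, unit), 7))).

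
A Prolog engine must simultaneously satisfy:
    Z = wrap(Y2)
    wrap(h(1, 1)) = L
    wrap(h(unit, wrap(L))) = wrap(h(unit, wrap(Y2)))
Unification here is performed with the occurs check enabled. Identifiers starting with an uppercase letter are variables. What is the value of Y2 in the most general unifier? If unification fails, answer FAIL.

Bind Z := wrap(Y2); no other remaining equation mentions Z.
Bind L := wrap(h(1, 1)); substituting into the remaining equation gives: wrap(h(unit, wrap(wrap(h(1, 1))))) = wrap(h(unit, wrap(Y2))).
Decompose wrap/1: h(unit, wrap(wrap(h(1, 1)))) = h(unit, wrap(Y2)).
Decompose h/2: unit = unit,  wrap(wrap(h(1, 1))) = wrap(Y2).
Delete trivial equation unit = unit.
Decompose wrap/1: wrap(h(1, 1)) = Y2.
Bind Y2 := wrap(h(1, 1)). Substituting into the earlier binding gives Z := wrap(wrap(h(1, 1))).
MGU = { Z -> wrap(wrap(h(1, 1))), L -> wrap(h(1, 1)), Y2 -> wrap(h(1, 1)) }, so Y2 -> wrap(h(1, 1)).

wrap(h(1, 1))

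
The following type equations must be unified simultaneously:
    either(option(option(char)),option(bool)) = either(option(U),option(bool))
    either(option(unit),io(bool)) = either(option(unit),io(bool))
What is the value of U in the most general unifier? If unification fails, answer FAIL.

option(char)

Decompose either/2: option(option(char)) = option(U),  option(bool) = option(bool).
Decompose option/1: option(char) = U.
Bind U := option(char); no other remaining equation mentions U.
Delete trivial equation option(bool) = option(bool).
Delete trivial equation either(option(unit),io(bool)) = either(option(unit),io(bool)).
MGU = { U ↦ option(char) }, so U ↦ option(char).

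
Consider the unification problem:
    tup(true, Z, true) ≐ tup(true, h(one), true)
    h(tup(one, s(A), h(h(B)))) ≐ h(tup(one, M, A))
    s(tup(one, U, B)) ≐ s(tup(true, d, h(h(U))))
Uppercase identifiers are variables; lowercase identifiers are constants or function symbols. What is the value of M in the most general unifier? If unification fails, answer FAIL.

FAIL

Decompose tup/3: true ≐ true,  Z ≐ h(one),  true ≐ true.
Delete trivial equation true ≐ true.
Bind Z := h(one); no other remaining equation mentions Z.
Delete trivial equation true ≐ true.
Decompose h/1: tup(one, s(A), h(h(B))) ≐ tup(one, M, A).
Decompose tup/3: one ≐ one,  s(A) ≐ M,  h(h(B)) ≐ A.
Delete trivial equation one ≐ one.
Bind M := s(A); no other remaining equation mentions M.
Bind A := h(h(B)); no other remaining equation mentions A. Substituting into the earlier binding gives M := s(h(h(B))).
Decompose s/1: tup(one, U, B) ≐ tup(true, d, h(h(U))).
Decompose tup/3: one ≐ true,  U ≐ d,  B ≐ h(h(U)).
Clash: constants one and true differ; no unifier exists.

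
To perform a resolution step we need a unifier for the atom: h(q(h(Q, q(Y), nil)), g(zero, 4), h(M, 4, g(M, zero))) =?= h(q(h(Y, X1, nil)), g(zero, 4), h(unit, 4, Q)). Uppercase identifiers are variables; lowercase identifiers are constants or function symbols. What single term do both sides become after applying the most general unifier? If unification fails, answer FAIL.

h(q(h(g(unit, zero), q(g(unit, zero)), nil)), g(zero, 4), h(unit, 4, g(unit, zero)))

Decompose h/3: q(h(Q, q(Y), nil)) =?= q(h(Y, X1, nil)),  g(zero, 4) =?= g(zero, 4),  h(M, 4, g(M, zero)) =?= h(unit, 4, Q).
Decompose q/1: h(Q, q(Y), nil) =?= h(Y, X1, nil).
Decompose h/3: Q =?= Y,  q(Y) =?= X1,  nil =?= nil.
Bind Q := Y; substituting into the one remaining equation that mentions Q gives: h(M, 4, g(M, zero)) =?= h(unit, 4, Y).
Bind X1 := q(Y); no other remaining equation mentions X1.
Delete trivial equation nil =?= nil.
Delete trivial equation g(zero, 4) =?= g(zero, 4).
Decompose h/3: M =?= unit,  4 =?= 4,  g(M, zero) =?= Y.
Bind M := unit; substituting into the one remaining equation that mentions M gives: g(unit, zero) =?= Y.
Delete trivial equation 4 =?= 4.
Bind Y := g(unit, zero). Substituting into the earlier bindings gives Q := g(unit, zero), X1 := q(g(unit, zero)).
Applying the MGU to either side gives h(q(h(g(unit, zero), q(g(unit, zero)), nil)), g(zero, 4), h(unit, 4, g(unit, zero))).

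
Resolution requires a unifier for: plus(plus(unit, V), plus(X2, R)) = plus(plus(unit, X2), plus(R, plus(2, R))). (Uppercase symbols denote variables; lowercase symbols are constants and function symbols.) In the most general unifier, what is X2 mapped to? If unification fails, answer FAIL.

FAIL

Decompose plus/2: plus(unit, V) = plus(unit, X2),  plus(X2, R) = plus(R, plus(2, R)).
Decompose plus/2: unit = unit,  V = X2.
Delete trivial equation unit = unit.
Bind V := X2; no other remaining equation mentions V.
Decompose plus/2: X2 = R,  R = plus(2, R).
Bind X2 := R; no other remaining equation mentions X2. Substituting into the earlier binding gives V := R.
Occurs check fails: R occurs in plus(2, R); the equation R = plus(2, R) has no finite solution.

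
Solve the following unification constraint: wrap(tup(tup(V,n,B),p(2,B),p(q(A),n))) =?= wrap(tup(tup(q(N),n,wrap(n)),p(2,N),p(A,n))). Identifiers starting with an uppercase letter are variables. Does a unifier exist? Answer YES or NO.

NO

Decompose wrap/1: tup(tup(V,n,B),p(2,B),p(q(A),n)) =?= tup(tup(q(N),n,wrap(n)),p(2,N),p(A,n)).
Decompose tup/3: tup(V,n,B) =?= tup(q(N),n,wrap(n)),  p(2,B) =?= p(2,N),  p(q(A),n) =?= p(A,n).
Decompose tup/3: V =?= q(N),  n =?= n,  B =?= wrap(n).
Bind V := q(N); no other remaining equation mentions V.
Delete trivial equation n =?= n.
Bind B := wrap(n); substituting into the one remaining equation that mentions B gives: p(2,wrap(n)) =?= p(2,N).
Decompose p/2: 2 =?= 2,  wrap(n) =?= N.
Delete trivial equation 2 =?= 2.
Bind N := wrap(n); no other remaining equation mentions N. Substituting into the earlier binding gives V := q(wrap(n)).
Decompose p/2: q(A) =?= A,  n =?= n.
Occurs check fails: A occurs in q(A); the equation A =?= q(A) has no finite solution.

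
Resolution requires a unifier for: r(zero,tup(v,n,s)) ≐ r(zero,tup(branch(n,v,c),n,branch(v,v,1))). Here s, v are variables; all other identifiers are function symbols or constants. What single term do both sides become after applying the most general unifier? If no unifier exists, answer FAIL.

FAIL

Decompose r/2: zero ≐ zero,  tup(v,n,s) ≐ tup(branch(n,v,c),n,branch(v,v,1)).
Delete trivial equation zero ≐ zero.
Decompose tup/3: v ≐ branch(n,v,c),  n ≐ n,  s ≐ branch(v,v,1).
Occurs check fails: v occurs in branch(n,v,c); the equation v ≐ branch(n,v,c) has no finite solution.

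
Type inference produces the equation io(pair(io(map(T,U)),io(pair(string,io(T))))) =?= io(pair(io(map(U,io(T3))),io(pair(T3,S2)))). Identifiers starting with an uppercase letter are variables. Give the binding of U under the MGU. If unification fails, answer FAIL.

Decompose io/1: pair(io(map(T,U)),io(pair(string,io(T)))) =?= pair(io(map(U,io(T3))),io(pair(T3,S2))).
Decompose pair/2: io(map(T,U)) =?= io(map(U,io(T3))),  io(pair(string,io(T))) =?= io(pair(T3,S2)).
Decompose io/1: map(T,U) =?= map(U,io(T3)).
Decompose map/2: T =?= U,  U =?= io(T3).
Bind T := U; substituting into the one remaining equation that mentions T gives: io(pair(string,io(U))) =?= io(pair(T3,S2)).
Bind U := io(T3); substituting into the remaining equation gives: io(pair(string,io(io(T3)))) =?= io(pair(T3,S2)). Substituting into the earlier binding gives T := io(T3).
Decompose io/1: pair(string,io(io(T3))) =?= pair(T3,S2).
Decompose pair/2: string =?= T3,  io(io(T3)) =?= S2.
Bind T3 := string; substituting into the remaining equation gives: io(io(string)) =?= S2. Substituting into the earlier bindings gives T := io(string), U := io(string).
Bind S2 := io(io(string)).
MGU = { T -> io(string), U -> io(string), T3 -> string, S2 -> io(io(string)) }, so U -> io(string).

io(string)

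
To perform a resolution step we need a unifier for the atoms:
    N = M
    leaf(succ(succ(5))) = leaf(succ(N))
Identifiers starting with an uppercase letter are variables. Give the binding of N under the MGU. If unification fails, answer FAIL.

Bind N := M; substituting into the remaining equation gives: leaf(succ(succ(5))) = leaf(succ(M)).
Decompose leaf/1: succ(succ(5)) = succ(M).
Decompose succ/1: succ(5) = M.
Bind M := succ(5). Substituting into the earlier binding gives N := succ(5).
MGU = { N -> succ(5), M -> succ(5) }, so N -> succ(5).

succ(5)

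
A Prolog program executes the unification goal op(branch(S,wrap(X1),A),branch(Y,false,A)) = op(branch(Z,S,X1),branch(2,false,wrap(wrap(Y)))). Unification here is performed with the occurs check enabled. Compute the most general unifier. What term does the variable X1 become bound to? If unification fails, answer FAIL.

Decompose op/2: branch(S,wrap(X1),A) = branch(Z,S,X1),  branch(Y,false,A) = branch(2,false,wrap(wrap(Y))).
Decompose branch/3: S = Z,  wrap(X1) = S,  A = X1.
Bind S := Z; substituting into the one remaining equation that mentions S gives: wrap(X1) = Z.
Bind Z := wrap(X1); no other remaining equation mentions Z. Substituting into the earlier binding gives S := wrap(X1).
Bind A := X1; substituting into the remaining equation gives: branch(Y,false,X1) = branch(2,false,wrap(wrap(Y))).
Decompose branch/3: Y = 2,  false = false,  X1 = wrap(wrap(Y)).
Bind Y := 2; substituting into the one remaining equation that mentions Y gives: X1 = wrap(wrap(2)).
Delete trivial equation false = false.
Bind X1 := wrap(wrap(2)). Substituting into the earlier bindings gives S := wrap(wrap(wrap(2))), Z := wrap(wrap(wrap(2))), A := wrap(wrap(2)).
MGU = { S ↦ wrap(wrap(wrap(2))), Z ↦ wrap(wrap(wrap(2))), A ↦ wrap(wrap(2)), Y ↦ 2, X1 ↦ wrap(wrap(2)) }, so X1 ↦ wrap(wrap(2)).

wrap(wrap(2))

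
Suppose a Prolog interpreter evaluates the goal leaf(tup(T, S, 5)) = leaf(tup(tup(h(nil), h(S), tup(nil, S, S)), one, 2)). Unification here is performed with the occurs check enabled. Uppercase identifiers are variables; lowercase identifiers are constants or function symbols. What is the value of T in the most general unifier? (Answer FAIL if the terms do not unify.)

FAIL

Decompose leaf/1: tup(T, S, 5) = tup(tup(h(nil), h(S), tup(nil, S, S)), one, 2).
Decompose tup/3: T = tup(h(nil), h(S), tup(nil, S, S)),  S = one,  5 = 2.
Bind T := tup(h(nil), h(S), tup(nil, S, S)); no other remaining equation mentions T.
Bind S := one; no other remaining equation mentions S. Substituting into the earlier binding gives T := tup(h(nil), h(one), tup(nil, one, one)).
Clash: constants 5 and 2 differ; no unifier exists.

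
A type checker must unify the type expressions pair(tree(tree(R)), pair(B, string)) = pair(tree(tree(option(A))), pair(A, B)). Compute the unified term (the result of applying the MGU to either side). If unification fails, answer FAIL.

Decompose pair/2: tree(tree(R)) = tree(tree(option(A))),  pair(B, string) = pair(A, B).
Decompose tree/1: tree(R) = tree(option(A)).
Decompose tree/1: R = option(A).
Bind R := option(A); no other remaining equation mentions R.
Decompose pair/2: B = A,  string = B.
Bind B := A; substituting into the remaining equation gives: string = A.
Bind A := string. Substituting into the earlier bindings gives R := option(string), B := string.
Applying the MGU to either side gives pair(tree(tree(option(string))), pair(string, string)).

pair(tree(tree(option(string))), pair(string, string))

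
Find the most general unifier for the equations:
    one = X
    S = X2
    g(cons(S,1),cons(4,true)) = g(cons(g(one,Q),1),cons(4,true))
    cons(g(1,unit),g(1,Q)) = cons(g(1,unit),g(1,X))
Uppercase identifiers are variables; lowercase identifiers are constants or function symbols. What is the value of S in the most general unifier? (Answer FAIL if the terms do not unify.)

g(one,one)

Bind X := one; substituting into the one remaining equation that mentions X gives: cons(g(1,unit),g(1,Q)) = cons(g(1,unit),g(1,one)).
Bind S := X2; substituting into the one remaining equation that mentions S gives: g(cons(X2,1),cons(4,true)) = g(cons(g(one,Q),1),cons(4,true)).
Decompose g/2: cons(X2,1) = cons(g(one,Q),1),  cons(4,true) = cons(4,true).
Decompose cons/2: X2 = g(one,Q),  1 = 1.
Bind X2 := g(one,Q); no other remaining equation mentions X2. Substituting into the earlier binding gives S := g(one,Q).
Delete trivial equation 1 = 1.
Delete trivial equation cons(4,true) = cons(4,true).
Decompose cons/2: g(1,unit) = g(1,unit),  g(1,Q) = g(1,one).
Delete trivial equation g(1,unit) = g(1,unit).
Decompose g/2: 1 = 1,  Q = one.
Delete trivial equation 1 = 1.
Bind Q := one. Substituting into the earlier bindings gives S := g(one,one), X2 := g(one,one).
MGU = { X := one, S := g(one,one), X2 := g(one,one), Q := one }, so S := g(one,one).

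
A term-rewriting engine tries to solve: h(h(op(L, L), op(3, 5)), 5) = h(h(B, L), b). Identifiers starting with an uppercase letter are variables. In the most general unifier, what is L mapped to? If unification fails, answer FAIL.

Decompose h/2: h(op(L, L), op(3, 5)) = h(B, L),  5 = b.
Decompose h/2: op(L, L) = B,  op(3, 5) = L.
Bind B := op(L, L); no other remaining equation mentions B.
Bind L := op(3, 5); no other remaining equation mentions L. Substituting into the earlier binding gives B := op(op(3, 5), op(3, 5)).
Clash: constants 5 and b differ; no unifier exists.

FAIL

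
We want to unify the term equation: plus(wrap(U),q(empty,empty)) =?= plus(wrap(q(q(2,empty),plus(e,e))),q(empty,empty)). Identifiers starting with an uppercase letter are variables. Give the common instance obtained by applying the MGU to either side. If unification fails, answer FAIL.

plus(wrap(q(q(2,empty),plus(e,e))),q(empty,empty))

Decompose plus/2: wrap(U) =?= wrap(q(q(2,empty),plus(e,e))),  q(empty,empty) =?= q(empty,empty).
Decompose wrap/1: U =?= q(q(2,empty),plus(e,e)).
Bind U := q(q(2,empty),plus(e,e)); no other remaining equation mentions U.
Delete trivial equation q(empty,empty) =?= q(empty,empty).
Applying the MGU to either side gives plus(wrap(q(q(2,empty),plus(e,e))),q(empty,empty)).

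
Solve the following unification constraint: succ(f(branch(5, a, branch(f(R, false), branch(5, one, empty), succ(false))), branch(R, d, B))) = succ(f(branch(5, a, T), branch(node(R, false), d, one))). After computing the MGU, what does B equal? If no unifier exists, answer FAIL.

FAIL

Decompose succ/1: f(branch(5, a, branch(f(R, false), branch(5, one, empty), succ(false))), branch(R, d, B)) = f(branch(5, a, T), branch(node(R, false), d, one)).
Decompose f/2: branch(5, a, branch(f(R, false), branch(5, one, empty), succ(false))) = branch(5, a, T),  branch(R, d, B) = branch(node(R, false), d, one).
Decompose branch/3: 5 = 5,  a = a,  branch(f(R, false), branch(5, one, empty), succ(false)) = T.
Delete trivial equation 5 = 5.
Delete trivial equation a = a.
Bind T := branch(f(R, false), branch(5, one, empty), succ(false)); no other remaining equation mentions T.
Decompose branch/3: R = node(R, false),  d = d,  B = one.
Occurs check fails: R occurs in node(R, false); the equation R = node(R, false) has no finite solution.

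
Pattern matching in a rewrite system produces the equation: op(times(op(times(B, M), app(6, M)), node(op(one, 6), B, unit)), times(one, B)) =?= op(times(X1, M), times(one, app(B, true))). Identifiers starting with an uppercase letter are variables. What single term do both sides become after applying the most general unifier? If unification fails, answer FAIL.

Decompose op/2: times(op(times(B, M), app(6, M)), node(op(one, 6), B, unit)) =?= times(X1, M),  times(one, B) =?= times(one, app(B, true)).
Decompose times/2: op(times(B, M), app(6, M)) =?= X1,  node(op(one, 6), B, unit) =?= M.
Bind X1 := op(times(B, M), app(6, M)); no other remaining equation mentions X1.
Bind M := node(op(one, 6), B, unit); no other remaining equation mentions M. Substituting into the earlier binding gives X1 := op(times(B, node(op(one, 6), B, unit)), app(6, node(op(one, 6), B, unit))).
Decompose times/2: one =?= one,  B =?= app(B, true).
Delete trivial equation one =?= one.
Occurs check fails: B occurs in app(B, true); the equation B =?= app(B, true) has no finite solution.

FAIL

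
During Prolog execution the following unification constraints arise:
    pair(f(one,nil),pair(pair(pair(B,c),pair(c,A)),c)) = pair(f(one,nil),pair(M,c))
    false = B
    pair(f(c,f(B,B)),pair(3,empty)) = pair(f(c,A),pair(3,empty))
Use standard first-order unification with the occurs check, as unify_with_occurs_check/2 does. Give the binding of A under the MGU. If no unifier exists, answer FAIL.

Decompose pair/2: f(one,nil) = f(one,nil),  pair(pair(pair(B,c),pair(c,A)),c) = pair(M,c).
Delete trivial equation f(one,nil) = f(one,nil).
Decompose pair/2: pair(pair(B,c),pair(c,A)) = M,  c = c.
Bind M := pair(pair(B,c),pair(c,A)); no other remaining equation mentions M.
Delete trivial equation c = c.
Bind B := false; substituting into the remaining equation gives: pair(f(c,f(false,false)),pair(3,empty)) = pair(f(c,A),pair(3,empty)). Substituting into the earlier binding gives M := pair(pair(false,c),pair(c,A)).
Decompose pair/2: f(c,f(false,false)) = f(c,A),  pair(3,empty) = pair(3,empty).
Decompose f/2: c = c,  f(false,false) = A.
Delete trivial equation c = c.
Bind A := f(false,false); no other remaining equation mentions A. Substituting into the earlier binding gives M := pair(pair(false,c),pair(c,f(false,false))).
Delete trivial equation pair(3,empty) = pair(3,empty).
MGU = { M -> pair(pair(false,c),pair(c,f(false,false))), B -> false, A -> f(false,false) }, so A -> f(false,false).

f(false,false)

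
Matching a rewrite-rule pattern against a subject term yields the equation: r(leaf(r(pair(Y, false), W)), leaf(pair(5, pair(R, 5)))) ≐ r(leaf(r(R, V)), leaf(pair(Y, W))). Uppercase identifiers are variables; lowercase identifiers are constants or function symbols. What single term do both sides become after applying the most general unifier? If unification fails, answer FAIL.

r(leaf(r(pair(5, false), pair(pair(5, false), 5))), leaf(pair(5, pair(pair(5, false), 5))))

Decompose r/2: leaf(r(pair(Y, false), W)) ≐ leaf(r(R, V)),  leaf(pair(5, pair(R, 5))) ≐ leaf(pair(Y, W)).
Decompose leaf/1: r(pair(Y, false), W) ≐ r(R, V).
Decompose r/2: pair(Y, false) ≐ R,  W ≐ V.
Bind R := pair(Y, false); substituting into the one remaining equation that mentions R gives: leaf(pair(5, pair(pair(Y, false), 5))) ≐ leaf(pair(Y, W)).
Bind W := V; substituting into the remaining equation gives: leaf(pair(5, pair(pair(Y, false), 5))) ≐ leaf(pair(Y, V)).
Decompose leaf/1: pair(5, pair(pair(Y, false), 5)) ≐ pair(Y, V).
Decompose pair/2: 5 ≐ Y,  pair(pair(Y, false), 5) ≐ V.
Bind Y := 5; substituting into the remaining equation gives: pair(pair(5, false), 5) ≐ V. Substituting into the earlier binding gives R := pair(5, false).
Bind V := pair(pair(5, false), 5). Substituting into the earlier binding gives W := pair(pair(5, false), 5).
Applying the MGU to either side gives r(leaf(r(pair(5, false), pair(pair(5, false), 5))), leaf(pair(5, pair(pair(5, false), 5)))).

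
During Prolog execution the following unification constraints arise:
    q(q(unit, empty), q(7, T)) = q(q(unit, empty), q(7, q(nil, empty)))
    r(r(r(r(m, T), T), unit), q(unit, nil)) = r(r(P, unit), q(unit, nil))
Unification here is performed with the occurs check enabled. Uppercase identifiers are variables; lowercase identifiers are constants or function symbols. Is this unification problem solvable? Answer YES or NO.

YES

Decompose q/2: q(unit, empty) = q(unit, empty),  q(7, T) = q(7, q(nil, empty)).
Delete trivial equation q(unit, empty) = q(unit, empty).
Decompose q/2: 7 = 7,  T = q(nil, empty).
Delete trivial equation 7 = 7.
Bind T := q(nil, empty); substituting into the remaining equation gives: r(r(r(r(m, q(nil, empty)), q(nil, empty)), unit), q(unit, nil)) = r(r(P, unit), q(unit, nil)).
Decompose r/2: r(r(r(m, q(nil, empty)), q(nil, empty)), unit) = r(P, unit),  q(unit, nil) = q(unit, nil).
Decompose r/2: r(r(m, q(nil, empty)), q(nil, empty)) = P,  unit = unit.
Bind P := r(r(m, q(nil, empty)), q(nil, empty)); no other remaining equation mentions P.
Delete trivial equation unit = unit.
Delete trivial equation q(unit, nil) = q(unit, nil).
No equations remain and no clash or occurs-check failure arose, so a unifier exists.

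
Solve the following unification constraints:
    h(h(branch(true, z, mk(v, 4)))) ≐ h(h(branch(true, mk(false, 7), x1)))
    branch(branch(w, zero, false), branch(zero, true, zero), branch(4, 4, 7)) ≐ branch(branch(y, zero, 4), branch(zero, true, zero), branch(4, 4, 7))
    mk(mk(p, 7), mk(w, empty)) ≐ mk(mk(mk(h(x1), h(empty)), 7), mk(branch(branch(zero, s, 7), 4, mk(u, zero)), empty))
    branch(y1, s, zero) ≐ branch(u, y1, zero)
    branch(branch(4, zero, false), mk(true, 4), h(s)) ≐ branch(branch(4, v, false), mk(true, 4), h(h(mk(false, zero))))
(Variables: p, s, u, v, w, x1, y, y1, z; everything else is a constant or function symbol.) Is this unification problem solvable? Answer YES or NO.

Decompose h/1: h(branch(true, z, mk(v, 4))) ≐ h(branch(true, mk(false, 7), x1)).
Decompose h/1: branch(true, z, mk(v, 4)) ≐ branch(true, mk(false, 7), x1).
Decompose branch/3: true ≐ true,  z ≐ mk(false, 7),  mk(v, 4) ≐ x1.
Delete trivial equation true ≐ true.
Bind z := mk(false, 7); no other remaining equation mentions z.
Bind x1 := mk(v, 4); substituting into the one remaining equation that mentions x1 gives: mk(mk(p, 7), mk(w, empty)) ≐ mk(mk(mk(h(mk(v, 4)), h(empty)), 7), mk(branch(branch(zero, s, 7), 4, mk(u, zero)), empty)).
Decompose branch/3: branch(w, zero, false) ≐ branch(y, zero, 4),  branch(zero, true, zero) ≐ branch(zero, true, zero),  branch(4, 4, 7) ≐ branch(4, 4, 7).
Decompose branch/3: w ≐ y,  zero ≐ zero,  false ≐ 4.
Bind w := y; substituting into the one remaining equation that mentions w gives: mk(mk(p, 7), mk(y, empty)) ≐ mk(mk(mk(h(mk(v, 4)), h(empty)), 7), mk(branch(branch(zero, s, 7), 4, mk(u, zero)), empty)).
Delete trivial equation zero ≐ zero.
Clash: constants false and 4 differ; no unifier exists.

NO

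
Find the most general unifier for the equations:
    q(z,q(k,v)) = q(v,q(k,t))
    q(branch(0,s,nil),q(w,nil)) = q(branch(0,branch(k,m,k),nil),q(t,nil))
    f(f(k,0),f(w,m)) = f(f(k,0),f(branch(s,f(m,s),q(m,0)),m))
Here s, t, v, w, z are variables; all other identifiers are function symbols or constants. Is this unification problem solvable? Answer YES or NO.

YES

Decompose q/2: z = v,  q(k,v) = q(k,t).
Bind z := v; no other remaining equation mentions z.
Decompose q/2: k = k,  v = t.
Delete trivial equation k = k.
Bind v := t; no other remaining equation mentions v. Substituting into the earlier binding gives z := t.
Decompose q/2: branch(0,s,nil) = branch(0,branch(k,m,k),nil),  q(w,nil) = q(t,nil).
Decompose branch/3: 0 = 0,  s = branch(k,m,k),  nil = nil.
Delete trivial equation 0 = 0.
Bind s := branch(k,m,k); substituting into the one remaining equation that mentions s gives: f(f(k,0),f(w,m)) = f(f(k,0),f(branch(branch(k,m,k),f(m,branch(k,m,k)),q(m,0)),m)).
Delete trivial equation nil = nil.
Decompose q/2: w = t,  nil = nil.
Bind w := t; substituting into the one remaining equation that mentions w gives: f(f(k,0),f(t,m)) = f(f(k,0),f(branch(branch(k,m,k),f(m,branch(k,m,k)),q(m,0)),m)).
Delete trivial equation nil = nil.
Decompose f/2: f(k,0) = f(k,0),  f(t,m) = f(branch(branch(k,m,k),f(m,branch(k,m,k)),q(m,0)),m).
Delete trivial equation f(k,0) = f(k,0).
Decompose f/2: t = branch(branch(k,m,k),f(m,branch(k,m,k)),q(m,0)),  m = m.
Bind t := branch(branch(k,m,k),f(m,branch(k,m,k)),q(m,0)); no other remaining equation mentions t. Substituting into the earlier bindings gives z := branch(branch(k,m,k),f(m,branch(k,m,k)),q(m,0)), v := branch(branch(k,m,k),f(m,branch(k,m,k)),q(m,0)), w := branch(branch(k,m,k),f(m,branch(k,m,k)),q(m,0)).
Delete trivial equation m = m.
No equations remain and no clash or occurs-check failure arose, so a unifier exists.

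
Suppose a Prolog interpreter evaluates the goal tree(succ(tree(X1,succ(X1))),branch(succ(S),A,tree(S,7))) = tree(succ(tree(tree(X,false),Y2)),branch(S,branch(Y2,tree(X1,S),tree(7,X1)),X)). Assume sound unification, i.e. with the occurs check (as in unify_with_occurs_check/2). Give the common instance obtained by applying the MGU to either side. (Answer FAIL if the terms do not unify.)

FAIL

Decompose tree/2: succ(tree(X1,succ(X1))) = succ(tree(tree(X,false),Y2)),  branch(succ(S),A,tree(S,7)) = branch(S,branch(Y2,tree(X1,S),tree(7,X1)),X).
Decompose succ/1: tree(X1,succ(X1)) = tree(tree(X,false),Y2).
Decompose tree/2: X1 = tree(X,false),  succ(X1) = Y2.
Bind X1 := tree(X,false); substituting into the remaining equations gives: succ(tree(X,false)) = Y2,  branch(succ(S),A,tree(S,7)) = branch(S,branch(Y2,tree(tree(X,false),S),tree(7,tree(X,false))),X).
Bind Y2 := succ(tree(X,false)); substituting into the remaining equation gives: branch(succ(S),A,tree(S,7)) = branch(S,branch(succ(tree(X,false)),tree(tree(X,false),S),tree(7,tree(X,false))),X).
Decompose branch/3: succ(S) = S,  A = branch(succ(tree(X,false)),tree(tree(X,false),S),tree(7,tree(X,false))),  tree(S,7) = X.
Occurs check fails: S occurs in succ(S); the equation S = succ(S) has no finite solution.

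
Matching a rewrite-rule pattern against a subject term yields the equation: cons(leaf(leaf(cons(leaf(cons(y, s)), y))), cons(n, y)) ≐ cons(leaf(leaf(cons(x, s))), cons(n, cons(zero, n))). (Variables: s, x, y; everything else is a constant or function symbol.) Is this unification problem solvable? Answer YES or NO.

YES

Decompose cons/2: leaf(leaf(cons(leaf(cons(y, s)), y))) ≐ leaf(leaf(cons(x, s))),  cons(n, y) ≐ cons(n, cons(zero, n)).
Decompose leaf/1: leaf(cons(leaf(cons(y, s)), y)) ≐ leaf(cons(x, s)).
Decompose leaf/1: cons(leaf(cons(y, s)), y) ≐ cons(x, s).
Decompose cons/2: leaf(cons(y, s)) ≐ x,  y ≐ s.
Bind x := leaf(cons(y, s)); no other remaining equation mentions x.
Bind y := s; substituting into the remaining equation gives: cons(n, s) ≐ cons(n, cons(zero, n)). Substituting into the earlier binding gives x := leaf(cons(s, s)).
Decompose cons/2: n ≐ n,  s ≐ cons(zero, n).
Delete trivial equation n ≐ n.
Bind s := cons(zero, n). Substituting into the earlier bindings gives x := leaf(cons(cons(zero, n), cons(zero, n))), y := cons(zero, n).
No equations remain and no clash or occurs-check failure arose, so a unifier exists.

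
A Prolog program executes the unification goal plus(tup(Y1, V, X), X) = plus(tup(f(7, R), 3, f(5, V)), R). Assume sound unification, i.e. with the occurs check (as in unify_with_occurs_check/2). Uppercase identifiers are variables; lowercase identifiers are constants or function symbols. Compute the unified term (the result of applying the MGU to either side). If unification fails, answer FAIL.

Decompose plus/2: tup(Y1, V, X) = tup(f(7, R), 3, f(5, V)),  X = R.
Decompose tup/3: Y1 = f(7, R),  V = 3,  X = f(5, V).
Bind Y1 := f(7, R); no other remaining equation mentions Y1.
Bind V := 3; substituting into the one remaining equation that mentions V gives: X = f(5, 3).
Bind X := f(5, 3); substituting into the remaining equation gives: f(5, 3) = R.
Bind R := f(5, 3). Substituting into the earlier binding gives Y1 := f(7, f(5, 3)).
Applying the MGU to either side gives plus(tup(f(7, f(5, 3)), 3, f(5, 3)), f(5, 3)).

plus(tup(f(7, f(5, 3)), 3, f(5, 3)), f(5, 3))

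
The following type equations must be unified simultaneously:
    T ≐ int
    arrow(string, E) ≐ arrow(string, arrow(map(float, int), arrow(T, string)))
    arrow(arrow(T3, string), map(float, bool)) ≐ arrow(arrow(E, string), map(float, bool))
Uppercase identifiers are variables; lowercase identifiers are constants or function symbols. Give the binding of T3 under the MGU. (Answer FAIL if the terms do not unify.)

Bind T := int; substituting into the one remaining equation that mentions T gives: arrow(string, E) ≐ arrow(string, arrow(map(float, int), arrow(int, string))).
Decompose arrow/2: string ≐ string,  E ≐ arrow(map(float, int), arrow(int, string)).
Delete trivial equation string ≐ string.
Bind E := arrow(map(float, int), arrow(int, string)); substituting into the remaining equation gives: arrow(arrow(T3, string), map(float, bool)) ≐ arrow(arrow(arrow(map(float, int), arrow(int, string)), string), map(float, bool)).
Decompose arrow/2: arrow(T3, string) ≐ arrow(arrow(map(float, int), arrow(int, string)), string),  map(float, bool) ≐ map(float, bool).
Decompose arrow/2: T3 ≐ arrow(map(float, int), arrow(int, string)),  string ≐ string.
Bind T3 := arrow(map(float, int), arrow(int, string)); no other remaining equation mentions T3.
Delete trivial equation string ≐ string.
Delete trivial equation map(float, bool) ≐ map(float, bool).
MGU = { T -> int, E -> arrow(map(float, int), arrow(int, string)), T3 -> arrow(map(float, int), arrow(int, string)) }, so T3 -> arrow(map(float, int), arrow(int, string)).

arrow(map(float, int), arrow(int, string))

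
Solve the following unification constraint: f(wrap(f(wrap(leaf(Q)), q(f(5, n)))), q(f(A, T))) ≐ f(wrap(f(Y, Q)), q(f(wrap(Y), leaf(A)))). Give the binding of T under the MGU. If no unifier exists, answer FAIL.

leaf(wrap(wrap(leaf(q(f(5, n))))))

Decompose f/2: wrap(f(wrap(leaf(Q)), q(f(5, n)))) ≐ wrap(f(Y, Q)),  q(f(A, T)) ≐ q(f(wrap(Y), leaf(A))).
Decompose wrap/1: f(wrap(leaf(Q)), q(f(5, n))) ≐ f(Y, Q).
Decompose f/2: wrap(leaf(Q)) ≐ Y,  q(f(5, n)) ≐ Q.
Bind Y := wrap(leaf(Q)); substituting into the one remaining equation that mentions Y gives: q(f(A, T)) ≐ q(f(wrap(wrap(leaf(Q))), leaf(A))).
Bind Q := q(f(5, n)); substituting into the remaining equation gives: q(f(A, T)) ≐ q(f(wrap(wrap(leaf(q(f(5, n))))), leaf(A))). Substituting into the earlier binding gives Y := wrap(leaf(q(f(5, n)))).
Decompose q/1: f(A, T) ≐ f(wrap(wrap(leaf(q(f(5, n))))), leaf(A)).
Decompose f/2: A ≐ wrap(wrap(leaf(q(f(5, n))))),  T ≐ leaf(A).
Bind A := wrap(wrap(leaf(q(f(5, n))))); substituting into the remaining equation gives: T ≐ leaf(wrap(wrap(leaf(q(f(5, n)))))).
Bind T := leaf(wrap(wrap(leaf(q(f(5, n)))))).
MGU = { Y ↦ wrap(leaf(q(f(5, n)))), Q ↦ q(f(5, n)), A ↦ wrap(wrap(leaf(q(f(5, n))))), T ↦ leaf(wrap(wrap(leaf(q(f(5, n)))))) }, so T ↦ leaf(wrap(wrap(leaf(q(f(5, n)))))).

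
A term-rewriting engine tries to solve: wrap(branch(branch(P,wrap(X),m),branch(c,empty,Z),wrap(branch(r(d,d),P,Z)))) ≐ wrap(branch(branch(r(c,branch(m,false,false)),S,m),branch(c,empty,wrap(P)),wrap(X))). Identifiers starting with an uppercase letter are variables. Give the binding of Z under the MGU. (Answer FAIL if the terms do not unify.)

Decompose wrap/1: branch(branch(P,wrap(X),m),branch(c,empty,Z),wrap(branch(r(d,d),P,Z))) ≐ branch(branch(r(c,branch(m,false,false)),S,m),branch(c,empty,wrap(P)),wrap(X)).
Decompose branch/3: branch(P,wrap(X),m) ≐ branch(r(c,branch(m,false,false)),S,m),  branch(c,empty,Z) ≐ branch(c,empty,wrap(P)),  wrap(branch(r(d,d),P,Z)) ≐ wrap(X).
Decompose branch/3: P ≐ r(c,branch(m,false,false)),  wrap(X) ≐ S,  m ≐ m.
Bind P := r(c,branch(m,false,false)); substituting into the 2 remaining equations that mention P gives: branch(c,empty,Z) ≐ branch(c,empty,wrap(r(c,branch(m,false,false)))),  wrap(branch(r(d,d),r(c,branch(m,false,false)),Z)) ≐ wrap(X).
Bind S := wrap(X); no other remaining equation mentions S.
Delete trivial equation m ≐ m.
Decompose branch/3: c ≐ c,  empty ≐ empty,  Z ≐ wrap(r(c,branch(m,false,false))).
Delete trivial equation c ≐ c.
Delete trivial equation empty ≐ empty.
Bind Z := wrap(r(c,branch(m,false,false))); substituting into the remaining equation gives: wrap(branch(r(d,d),r(c,branch(m,false,false)),wrap(r(c,branch(m,false,false))))) ≐ wrap(X).
Decompose wrap/1: branch(r(d,d),r(c,branch(m,false,false)),wrap(r(c,branch(m,false,false)))) ≐ X.
Bind X := branch(r(d,d),r(c,branch(m,false,false)),wrap(r(c,branch(m,false,false)))). Substituting into the earlier binding gives S := wrap(branch(r(d,d),r(c,branch(m,false,false)),wrap(r(c,branch(m,false,false))))).
MGU = { P -> r(c,branch(m,false,false)), S -> wrap(branch(r(d,d),r(c,branch(m,false,false)),wrap(r(c,branch(m,false,false))))), Z -> wrap(r(c,branch(m,false,false))), X -> branch(r(d,d),r(c,branch(m,false,false)),wrap(r(c,branch(m,false,false)))) }, so Z -> wrap(r(c,branch(m,false,false))).

wrap(r(c,branch(m,false,false)))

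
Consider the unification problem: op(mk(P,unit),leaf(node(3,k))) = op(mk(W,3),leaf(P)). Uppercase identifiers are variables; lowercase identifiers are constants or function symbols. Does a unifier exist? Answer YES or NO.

Decompose op/2: mk(P,unit) = mk(W,3),  leaf(node(3,k)) = leaf(P).
Decompose mk/2: P = W,  unit = 3.
Bind P := W; substituting into the one remaining equation that mentions P gives: leaf(node(3,k)) = leaf(W).
Clash: constants unit and 3 differ; no unifier exists.

NO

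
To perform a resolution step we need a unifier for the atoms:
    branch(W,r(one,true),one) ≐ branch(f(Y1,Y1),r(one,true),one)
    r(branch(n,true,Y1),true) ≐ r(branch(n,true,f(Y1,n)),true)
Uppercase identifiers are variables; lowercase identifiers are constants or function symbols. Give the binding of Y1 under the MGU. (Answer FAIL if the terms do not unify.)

Decompose branch/3: W ≐ f(Y1,Y1),  r(one,true) ≐ r(one,true),  one ≐ one.
Bind W := f(Y1,Y1); no other remaining equation mentions W.
Delete trivial equation r(one,true) ≐ r(one,true).
Delete trivial equation one ≐ one.
Decompose r/2: branch(n,true,Y1) ≐ branch(n,true,f(Y1,n)),  true ≐ true.
Decompose branch/3: n ≐ n,  true ≐ true,  Y1 ≐ f(Y1,n).
Delete trivial equation n ≐ n.
Delete trivial equation true ≐ true.
Occurs check fails: Y1 occurs in f(Y1,n); the equation Y1 ≐ f(Y1,n) has no finite solution.

FAIL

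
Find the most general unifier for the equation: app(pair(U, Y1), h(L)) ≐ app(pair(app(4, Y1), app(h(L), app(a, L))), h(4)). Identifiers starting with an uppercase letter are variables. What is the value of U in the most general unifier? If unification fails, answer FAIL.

app(4, app(h(4), app(a, 4)))

Decompose app/2: pair(U, Y1) ≐ pair(app(4, Y1), app(h(L), app(a, L))),  h(L) ≐ h(4).
Decompose pair/2: U ≐ app(4, Y1),  Y1 ≐ app(h(L), app(a, L)).
Bind U := app(4, Y1); no other remaining equation mentions U.
Bind Y1 := app(h(L), app(a, L)); no other remaining equation mentions Y1. Substituting into the earlier binding gives U := app(4, app(h(L), app(a, L))).
Decompose h/1: L ≐ 4.
Bind L := 4. Substituting into the earlier bindings gives U := app(4, app(h(4), app(a, 4))), Y1 := app(h(4), app(a, 4)).
MGU = { U -> app(4, app(h(4), app(a, 4))), Y1 -> app(h(4), app(a, 4)), L -> 4 }, so U -> app(4, app(h(4), app(a, 4))).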